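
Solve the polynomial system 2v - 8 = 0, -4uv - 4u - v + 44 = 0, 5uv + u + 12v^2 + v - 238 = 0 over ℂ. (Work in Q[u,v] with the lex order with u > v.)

{(2, 4)}

Compute a lex Gröbner basis by Buchberger's algorithm.
f_1 = 2v - 8, LT = v.
f_2 = -4uv - 4u - v + 44, LT = uv.
f_3 = 5uv + u + 12v^2 + v - 238, LT = uv.

S(f_1,f_2): lcm = uv. S = -5u - 1/4v + 11.
  leading term u: no divisor's leading term divides it; move -5u to the remainder.
  leading term v: subtract (-1/8)·f_1 from -1/4v + 11 → 10
  leading term 1: no divisor's leading term divides it; move 10 to the remainder.
  remainder -5u + 10 ≠ 0; add h_4 = -5u + 10 to the basis.

S(f_1,f_3): lcm = uv. S = -21/5u - 12/5v^2 - 1/5v + 238/5.
  leading term u: subtract (21/25)·h_4 from -21/5u - 12/5v^2 - 1/5v + 238/5 → -12/5v^2 - 1/5v + 196/5
  leading term v^2: subtract (-6/5v)·f_1 from -12/5v^2 - 1/5v + 196/5 → -49/5v + 196/5
  leading term v: subtract (-49/10)·f_1 from -49/5v + 196/5 → 0
  remainder 0.

S(f_2,f_3): lcm = uv. S = 4/5u - 12/5v^2 + 1/20v + 183/5.
  leading term u: subtract (-4/25)·h_4 from 4/5u - 12/5v^2 + 1/20v + 183/5 → -12/5v^2 + 1/20v + 191/5
  leading term v^2: subtract (-6/5v)·f_1 from -12/5v^2 + 1/20v + 191/5 → -191/20v + 191/5
  leading term v: subtract (-191/40)·f_1 from -191/20v + 191/5 → 0
  remainder 0.

S(f_1,h_4): leading monomials are coprime, so the S-polynomial reduces to 0 (Buchberger's first criterion).
S(f_2,h_4): lcm = uv. S = u + 9/4v - 11.
  leading term u: subtract (-1/5)·h_4 from u + 9/4v - 11 → 9/4v - 9
  leading term v: subtract (9/8)·f_1 from 9/4v - 9 → 0
  remainder 0.

S(f_3,h_4): lcm = uv. S = 1/5u + 12/5v^2 + 11/5v - 238/5.
  leading term u: subtract (-1/25)·h_4 from 1/5u + 12/5v^2 + 11/5v - 238/5 → 12/5v^2 + 11/5v - 236/5
  leading term v^2: subtract (6/5v)·f_1 from 12/5v^2 + 11/5v - 236/5 → 59/5v - 236/5
  leading term v: subtract (59/10)·f_1 from 59/5v - 236/5 → 0
  remainder 0.

Every S-polynomial of the final basis reduces to 0, so we have a Gröbner basis.
Inter-reduce: drop elements whose leading term is divisible by another's, tail-reduce, and make monic.
Reduced Gröbner basis: {u - 2, v - 4}.

The lex basis is triangular: the last element involves only v. Solving v - 4 = 0 gives v ∈ {4}; substituting each value into the earlier elements determines the remaining variables.
  v = 4: the earlier basis element becomes u - 2 = 0, giving u = 2 — point (2, 4).
Substituting each solution back into the original system confirms all equations vanish.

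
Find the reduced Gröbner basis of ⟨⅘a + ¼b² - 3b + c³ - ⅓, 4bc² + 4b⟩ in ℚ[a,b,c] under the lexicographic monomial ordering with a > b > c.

G = {a + 5/16b² - 15/4b + 5/4c³ - 5/12, bc² + b}

f_1 = ⅘a + ¼b² - 3b + c³ - ⅓, LT = a.
f_2 = 4bc² + 4b, LT = bc².

S(f_1,f_2): leading monomials are coprime, so the S-polynomial reduces to 0 (Buchberger's first criterion).
Every S-polynomial of the final basis reduces to 0, so we have a Gröbner basis.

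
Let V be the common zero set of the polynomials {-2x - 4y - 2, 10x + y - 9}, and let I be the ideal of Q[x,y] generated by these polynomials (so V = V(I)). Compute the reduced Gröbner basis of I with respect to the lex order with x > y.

G = {x - 1, y + 1}

Buchberger's algorithm terminates because the ascending chain of leading-term ideals stabilizes.

f_1 = -2x - 4y - 2, LT = x.
f_2 = 10x + y - 9, LT = x.

S(f_1,f_2): lcm = x. S = 19/10y + 19/10.
  leading term y: no divisor's leading term divides it; move 19/10y to the remainder.
  leading term 1: no divisor's leading term divides it; move 19/10 to the remainder.
  remainder 19/10y + 19/10 ≠ 0; add g_3 = 19/10y + 19/10 to the basis.

The other S-polynomials (S(f_1,g_3), S(f_2,g_3)) all reduce to 0 modulo the current basis, so we have a Gröbner basis.
Inter-reduce: drop elements whose leading term is divisible by another's, tail-reduce, and make monic.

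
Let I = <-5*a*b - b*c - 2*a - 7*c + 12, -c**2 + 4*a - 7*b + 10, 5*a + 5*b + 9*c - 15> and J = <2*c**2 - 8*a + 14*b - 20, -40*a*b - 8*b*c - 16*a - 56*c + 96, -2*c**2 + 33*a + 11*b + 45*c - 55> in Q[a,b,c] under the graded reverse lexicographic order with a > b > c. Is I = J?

Yes, the ideals are equal.

Since reduced Gröbner bases are canonical representatives of ideals under a given ordering, it suffices to compute and compare them.
Buchberger on the first generating set:
f_1 = -5*a*b - b*c - 2*a - 7*c + 12, LT = a*b.
f_2 = -c**2 + 4*a - 7*b + 10, LT = c**2.
f_3 = 5*a + 5*b + 9*c - 15, LT = a.

S(f_1,f_3): lcm = a*b. S = -b**2 - 8/5*b*c + 2/5*a + 3*b + 7/5*c - 12/5.
  reduce S modulo (f_1, f_2, f_3):
  remainder -b**2 - 8/5*b*c + 13/5*b + 17/25*c - 6/5 ≠ 0; add g_4 = -b**2 - 8/5*b*c + 13/5*b + 17/25*c - 6/5 to the basis.

The other S-polynomials (S(f_1,f_2), S(f_2,f_3), S(f_1,g_4), S(f_2,g_4), S(f_3,g_4)) all reduce to 0 modulo the current basis, so we have a Gröbner basis.
Inter-reduce: drop elements whose leading term is divisible by another's, tail-reduce, and make monic.
Reduced Gröbner basis: {b**2 + 8/5*b*c - 13/5*b - 17/25*c + 6/5, c**2 + 11*b + 36/5*c - 22, a + b + 9/5*c - 3}.

Buchberger on the second generating set:
h_1 = 2*c**2 - 8*a + 14*b - 20, LT = c**2.
h_2 = -40*a*b - 8*b*c - 16*a - 56*c + 96, LT = a*b.
h_3 = -2*c**2 + 33*a + 11*b + 45*c - 55, LT = c**2.

S(h_1,h_3): lcm = c**2. S = 25/2*a + 25/2*b + 45/2*c - 75/2.
  reduce S modulo (h_1, h_2, h_3):
  remainder 25/2*a + 25/2*b + 45/2*c - 75/2 ≠ 0; add k_4 = 25/2*a + 25/2*b + 45/2*c - 75/2 to the basis.

S(h_2,k_4): lcm = a*b. S = -b**2 - 8/5*b*c + 2/5*a + 3*b + 7/5*c - 12/5.
  reduce S modulo (h_1, h_2, h_3, k_4):
  remainder -b**2 - 8/5*b*c + 13/5*b + 17/25*c - 6/5 ≠ 0; add k_5 = -b**2 - 8/5*b*c + 13/5*b + 17/25*c - 6/5 to the basis.

The other S-polynomials (S(h_1,h_2), S(h_2,h_3), S(h_1,k_4), S(h_3,k_4), S(h_1,k_5), S(h_2,k_5), S(h_3,k_5), S(k_4,k_5)) all reduce to 0 modulo the current basis, so we have a Gröbner basis.
Inter-reduce: drop elements whose leading term is divisible by another's, tail-reduce, and make monic.
Reduced Gröbner basis: {b**2 + 8/5*b*c - 13/5*b - 17/25*c + 6/5, c**2 + 11*b + 36/5*c - 22, a + b + 9/5*c - 3}.

Same reduced basis, so the two generating sets span the same ideal.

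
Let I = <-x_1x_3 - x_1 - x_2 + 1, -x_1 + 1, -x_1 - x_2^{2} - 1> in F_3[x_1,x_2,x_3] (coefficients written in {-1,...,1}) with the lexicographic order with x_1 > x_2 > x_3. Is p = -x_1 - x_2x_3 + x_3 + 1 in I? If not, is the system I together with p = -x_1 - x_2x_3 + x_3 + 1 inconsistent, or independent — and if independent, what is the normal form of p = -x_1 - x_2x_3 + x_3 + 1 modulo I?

-x_1 - x_2x_3 + x_3 + 1 is independent of I; its normal form modulo I is x_3 + 1.

First compute the reduced Gröbner basis of I by Buchberger's algorithm.
f_1 = -x_1x_3 - x_1 - x_2 + 1, LT = x_1x_3.
f_2 = -x_1 + 1, LT = x_1.
f_3 = -x_1 - x_2^{2} - 1, LT = x_1.

S(f_1,f_2): lcm = x_1x_3. S = x_1 + x_2 + x_3 - 1.
  reduce S modulo (f_1, f_2, f_3):
  remainder x_2 + x_3 ≠ 0; add h_4 = x_2 + x_3 to the basis.

S(f_1,f_3): lcm = x_1x_3. S = x_1 - x_2^{2}x_3 + x_2 - x_3 - 1.
  reduce S modulo (f_1, f_2, f_3, h_4):
  remainder -x_3^{3} + x_3 ≠ 0; add h_5 = -x_3^{3} + x_3 to the basis.

S(f_2,f_3): lcm = x_1. S = -x_2^{2} + 1.
  reduce S modulo (f_1, f_2, f_3, h_4, h_5):
  remainder -x_3^{2} + 1 ≠ 0; add h_6 = -x_3^{2} + 1 to the basis.

The other S-polynomials (S(f_1,h_4), S(f_2,h_4), S(f_3,h_4), S(f_1,h_5), S(f_2,h_5), S(f_3,h_5), S(h_4,h_5), S(f_1,h_6), S(f_2,h_6), S(f_3,h_6), S(h_4,h_6), S(h_5,h_6)) all reduce to 0 modulo the current basis, so we have a Gröbner basis.
Inter-reduce: drop elements whose leading term is divisible by another's, tail-reduce, and make monic.
Reduced Gröbner basis: {x_1 - 1, x_2 + x_3, x_3^{2} - 1}.
Label its elements g_1 = x_1 - 1, g_2 = x_2 + x_3, g_3 = x_3^{2} - 1.

Reduce p = -x_1 - x_2x_3 + x_3 + 1 modulo G:
  leading term x_1: subtract (-1)·g_1 from -x_1 - x_2x_3 + x_3 + 1 → -x_2x_3 + x_3
  leading term x_2x_3: subtract (-x_3)·g_2 from -x_2x_3 + x_3 → x_3^{2} + x_3
  leading term x_3^{2}: subtract (1)·g_3 from x_3^{2} + x_3 → x_3 + 1
  leading term x_3: no divisor's leading term divides it; move x_3 to the remainder.
  leading term 1: no divisor's leading term divides it; move 1 to the remainder.
  normal form = x_3 + 1.
The normal form is nonzero, so p ∉ I. Since p minus its normal form lies in I, I + (p) = I + (r) where r = x_3 + 1; decide whether this ideal is the whole ring.
Run Buchberger on G together with r (pairs among the g_i already reduce to 0 since G is a Gröbner basis):
g_1 = x_1 - 1, LT = x_1.
g_2 = x_2 + x_3, LT = x_2.
g_3 = x_3^{2} - 1, LT = x_3^{2}.
r = x_3 + 1, LT = x_3.

The S-polynomials (S(g_1,g_2), S(g_1,g_3), S(g_1,r), S(g_2,g_3), S(g_2,r), S(g_3,r)) all reduce to 0 modulo the current basis, so we have a Gröbner basis.
Inter-reduce: drop elements whose leading term is divisible by another's, tail-reduce, and make monic.
Reduced Gröbner basis: {x_1 - 1, x_2 - 1, x_3 + 1}.
The reduced Gröbner basis of I + (p) is {x_1 - 1, x_2 - 1, x_3 + 1} ≠ {1}, a proper ideal, so the enlarged system stays consistent: p is independent of I, with normal form x_3 + 1.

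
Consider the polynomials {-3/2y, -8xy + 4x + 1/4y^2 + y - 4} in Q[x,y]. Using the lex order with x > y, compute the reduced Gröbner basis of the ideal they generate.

G = {x - 1, y}

f_1 = -3/2y, LT = y.
f_2 = -8xy + 4x + 1/4y^2 + y - 4, LT = xy.

S(f_1,f_2): lcm = xy. S = 1/2x + 1/32y^2 + 1/8y - 1/2.
  reduce S modulo (f_1, f_2):
  remainder 1/2x - 1/2 ≠ 0; add g_3 = 1/2x - 1/2 to the basis.

The other S-polynomials (S(f_1,g_3), S(f_2,g_3)) all reduce to 0 modulo the current basis, so we have a Gröbner basis.
Inter-reduce: drop elements whose leading term is divisible by another's, tail-reduce, and make monic.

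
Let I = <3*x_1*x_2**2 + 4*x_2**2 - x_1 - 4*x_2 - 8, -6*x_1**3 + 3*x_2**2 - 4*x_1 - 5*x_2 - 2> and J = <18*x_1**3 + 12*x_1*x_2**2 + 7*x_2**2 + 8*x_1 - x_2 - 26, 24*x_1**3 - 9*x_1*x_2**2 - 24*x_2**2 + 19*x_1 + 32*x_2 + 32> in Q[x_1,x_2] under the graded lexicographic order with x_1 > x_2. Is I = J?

Yes, the ideals are equal.

Equality of ideals is decidable: compute both reduced Gröbner bases (unique for the ordering) and check whether they agree.
Buchberger on the first generating set:
f_1 = 3*x_1*x_2**2 + 4*x_2**2 - x_1 - 4*x_2 - 8, LT = x_1*x_2**2.
f_2 = -6*x_1**3 + 3*x_2**2 - 4*x_1 - 5*x_2 - 2, LT = x_1**3.

S(f_1,f_2): lcm = x_1**3*x_2**2. S = 4/3*x_1**2*x_2**2 + 1/2*x_2**4 - 1/3*x_1**3 - 4/3*x_1**2*x_2 - 2/3*x_1*x_2**2 - 5/6*x_2**3 - 8/3*x_1**2 - 1/3*x_2**2.
  reduce S modulo (f_1, f_2):
  remainder 1/2*x_2**4 - 4/3*x_1**2*x_2 - 5/6*x_2**3 - 20/9*x_1**2 + 16/9*x_1*x_2 + 149/54*x_2**2 + 80/27*x_1 - 161/54*x_2 - 173/27 ≠ 0; add g_3 = 1/2*x_2**4 - 4/3*x_1**2*x_2 - 5/6*x_2**3 - 20/9*x_1**2 + 16/9*x_1*x_2 + 149/54*x_2**2 + 80/27*x_1 - 161/54*x_2 - 173/27 to the basis.

The other S-polynomials (S(f_1,g_3), S(f_2,g_3)) all reduce to 0 modulo the current basis, so we have a Gröbner basis.
Inter-reduce: drop elements whose leading term is divisible by another's, tail-reduce, and make monic.
Reduced Gröbner basis: {x_2**4 - 8/3*x_1**2*x_2 - 5/3*x_2**3 - 40/9*x_1**2 + 32/9*x_1*x_2 + 149/27*x_2**2 + 160/27*x_1 - 161/27*x_2 - 346/27, x_1**3 - 1/2*x_2**2 + 2/3*x_1 + 5/6*x_2 + 1/3, x_1*x_2**2 + 4/3*x_2**2 - 1/3*x_1 - 4/3*x_2 - 8/3}.

Buchberger on the second generating set:
h_1 = 18*x_1**3 + 12*x_1*x_2**2 + 7*x_2**2 + 8*x_1 - x_2 - 26, LT = x_1**3.
h_2 = 24*x_1**3 - 9*x_1*x_2**2 - 24*x_2**2 + 19*x_1 + 32*x_2 + 32, LT = x_1**3.

S(h_1,h_2): lcm = x_1**3. S = 25/24*x_1*x_2**2 + 25/18*x_2**2 - 25/72*x_1 - 25/18*x_2 - 25/9.
  reduce S modulo (h_1, h_2):
  remainder 25/24*x_1*x_2**2 + 25/18*x_2**2 - 25/72*x_1 - 25/18*x_2 - 25/9 ≠ 0; add k_3 = 25/24*x_1*x_2**2 + 25/18*x_2**2 - 25/72*x_1 - 25/18*x_2 - 25/9 to the basis.

S(h_1,k_3): lcm = x_1**3*x_2**2. S = 2/3*x_1*x_2**4 - 4/3*x_1**2*x_2**2 + 7/18*x_2**4 + 1/3*x_1**3 + 4/3*x_1**2*x_2 + 4/9*x_1*x_2**2 - 1/18*x_2**3 + 8/3*x_1**2 - 13/9*x_2**2.
  reduce S modulo (h_1, h_2, k_3):
  remainder -1/2*x_2**4 + 4/3*x_1**2*x_2 + 5/6*x_2**3 + 20/9*x_1**2 - 16/9*x_1*x_2 - 149/54*x_2**2 - 80/27*x_1 + 161/54*x_2 + 173/27 ≠ 0; add k_4 = -1/2*x_2**4 + 4/3*x_1**2*x_2 + 5/6*x_2**3 + 20/9*x_1**2 - 16/9*x_1*x_2 - 149/54*x_2**2 - 80/27*x_1 + 161/54*x_2 + 173/27 to the basis.

The other S-polynomials (S(h_2,k_3), S(h_1,k_4), S(h_2,k_4), S(k_3,k_4)) all reduce to 0 modulo the current basis, so we have a Gröbner basis.
Inter-reduce: drop elements whose leading term is divisible by another's, tail-reduce, and make monic.
Reduced Gröbner basis: {x_2**4 - 8/3*x_1**2*x_2 - 5/3*x_2**3 - 40/9*x_1**2 + 32/9*x_1*x_2 + 149/27*x_2**2 + 160/27*x_1 - 161/27*x_2 - 346/27, x_1**3 - 1/2*x_2**2 + 2/3*x_1 + 5/6*x_2 + 1/3, x_1*x_2**2 + 4/3*x_2**2 - 1/3*x_1 - 4/3*x_2 - 8/3}.

Same reduced basis, so the two generating sets span the same ideal.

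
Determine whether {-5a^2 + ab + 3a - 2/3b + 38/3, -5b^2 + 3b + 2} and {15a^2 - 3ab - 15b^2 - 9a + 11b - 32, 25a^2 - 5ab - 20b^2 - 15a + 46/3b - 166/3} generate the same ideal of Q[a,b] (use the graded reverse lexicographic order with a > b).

Yes, the ideals are equal.

Since reduced Gröbner bases are canonical representatives of ideals under a given ordering, it suffices to compute and compare them.
Buchberger on the first generating set:
f_1 = -5a^2 + ab + 3a - 2/3b + 38/3, LT = a^2.
f_2 = -5b^2 + 3b + 2, LT = b^2.

S(f_1,f_2): leading monomials are coprime, so the S-polynomial reduces to 0 (Buchberger's first criterion).
Every S-polynomial of the final basis reduces to 0, so we have a Gröbner basis.
Inter-reduce: drop elements whose leading term is divisible by another's, tail-reduce, and make monic.
Reduced Gröbner basis: {a^2 - 1/5ab - 3/5a + 2/15b - 38/15, b^2 - 3/5b - 2/5}.

Buchberger on the second generating set:
h_1 = 15a^2 - 3ab - 15b^2 - 9a + 11b - 32, LT = a^2.
h_2 = 25a^2 - 5ab - 20b^2 - 15a + 46/3b - 166/3, LT = a^2.

S(h_1,h_2): lcm = a^2. S = -1/5b^2 + 3/25b + 2/25.
  leading term b^2: no divisor's leading term divides it; move -1/5b^2 to the remainder.
  leading term b: no divisor's leading term divides it; move 3/25b to the remainder.
  leading term 1: no divisor's leading term divides it; move 2/25 to the remainder.
  remainder -1/5b^2 + 3/25b + 2/25 ≠ 0; add k_3 = -1/5b^2 + 3/25b + 2/25 to the basis.

S(h_1,k_3): leading monomials are coprime, so the S-polynomial reduces to 0 (Buchberger's first criterion).
S(h_2,k_3): leading monomials are coprime, so the S-polynomial reduces to 0 (Buchberger's first criterion).
Every S-polynomial of the final basis reduces to 0, so we have a Gröbner basis.
Inter-reduce: drop elements whose leading term is divisible by another's, tail-reduce, and make monic.
Reduced Gröbner basis: {a^2 - 1/5ab - 3/5a + 2/15b - 38/15, b^2 - 3/5b - 2/5}.

These coincide, so the ideals are equal.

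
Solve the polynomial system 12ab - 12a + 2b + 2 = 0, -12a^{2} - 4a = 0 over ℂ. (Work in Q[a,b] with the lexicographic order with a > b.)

Compute a lex Gröbner basis by Buchberger's algorithm.
f_1 = 12ab - 12a + 2b + 2, LT = ab.
f_2 = -12a^{2} - 4a, LT = a^{2}.

S(f_1,f_2): lcm = a^{2}b. S = -a^{2} - \tfrac{1}{6}ab + \tfrac{1}{6}a.
  reduce S modulo (f_1, f_2):
  remainder \tfrac{1}{3}a + \tfrac{1}{36}b + \tfrac{1}{36} ≠ 0; add h_3 = \tfrac{1}{3}a + \tfrac{1}{36}b + \tfrac{1}{36} to the basis.

S(f_1,h_3): lcm = ab. S = -a - \tfrac{1}{12}b^{2} + \tfrac{1}{12}b + \tfrac{1}{6}.
  reduce S modulo (f_1, f_2, h_3):
  remainder -\tfrac{1}{12}b^{2} + \tfrac{1}{6}b + \tfrac{1}{4} ≠ 0; add h_4 = -\tfrac{1}{12}b^{2} + \tfrac{1}{6}b + \tfrac{1}{4} to the basis.

The other S-polynomials (S(f_2,h_3), S(f_1,h_4), S(f_2,h_4), S(h_3,h_4)) all reduce to 0 modulo the current basis, so we have a Gröbner basis.
Inter-reduce: drop elements whose leading term is divisible by another's, tail-reduce, and make monic.
Reduced Gröbner basis: {a + \tfrac{1}{12}b + \tfrac{1}{12}, b^{2} - 2b - 3}.

A lex Gröbner basis eliminates variables successively. Here b^{2} - 2b - 3 depends only on b, with roots {-1, 3}; lifting each root through the earlier basis elements recovers the full solutions.
  b = -1: the earlier basis element becomes a = 0, giving a = 0 — point (0, -1).
  b = 3: the earlier basis element becomes a + \tfrac{1}{3} = 0, giving a = -1/3 — point (-1/3, 3).
Zero-dimensionality of the ideal guarantees finitely many solutions over ℂ.

{(0, -1), (-1/3, 3)}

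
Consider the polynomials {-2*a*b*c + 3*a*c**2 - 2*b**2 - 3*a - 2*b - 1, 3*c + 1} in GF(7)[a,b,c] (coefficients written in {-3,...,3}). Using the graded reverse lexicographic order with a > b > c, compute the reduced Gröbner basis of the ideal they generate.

f_1 = -2*a*b*c + 3*a*c**2 - 2*b**2 - 3*a - 2*b - 1, LT = a*b*c.
f_2 = 3*c + 1, LT = c.

S(f_1,f_2): lcm = a*b*c. S = 2*a*c**2 + 2*a*b + b**2 - 2*a + b - 3.
  leading term a*c**2: subtract (3*a*c)·f_2 from 2*a*c**2 + 2*a*b + b**2 - 2*a + b - 3 → 2*a*b + b**2 - 3*a*c - 2*a + b - 3
  leading term a*b: no divisor's leading term divides it; move 2*a*b to the remainder.
  leading term b**2: no divisor's leading term divides it; move b**2 to the remainder.
  leading term a*c: subtract (-a)·f_2 from -3*a*c - 2*a + b - 3 → -a + b - 3
  leading term a: no divisor's leading term divides it; move -a to the remainder.
  leading term b: no divisor's leading term divides it; move b to the remainder.
  leading term 1: no divisor's leading term divides it; move -3 to the remainder.
  remainder 2*a*b + b**2 - a + b - 3 ≠ 0; add g_3 = 2*a*b + b**2 - a + b - 3 to the basis.

The other S-polynomials (S(f_1,g_3), S(f_2,g_3)) all reduce to 0 modulo the current basis, so we have a Gröbner basis.
Inter-reduce: drop elements whose leading term is divisible by another's, tail-reduce, and make monic.

G = {a*b - 3*b**2 + 3*a - 3*b + 2, c - 2}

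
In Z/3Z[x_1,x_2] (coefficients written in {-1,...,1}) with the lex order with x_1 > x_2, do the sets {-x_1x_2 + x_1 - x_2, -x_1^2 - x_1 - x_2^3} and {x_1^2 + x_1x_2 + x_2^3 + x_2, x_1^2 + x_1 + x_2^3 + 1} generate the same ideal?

Since reduced Gröbner bases are canonical representatives of ideals under a given ordering, it suffices to compute and compare them.
Buchberger on the first generating set:
f_1 = -x_1x_2 + x_1 - x_2, LT = x_1x_2.
f_2 = -x_1^2 - x_1 - x_2^3, LT = x_1^2.

S(f_1,f_2): lcm = x_1^2x_2. S = -x_1^2 - x_2^4.
  leading term x_1^2: subtract (1)·f_2 from -x_1^2 - x_2^4 → x_1 - x_2^4 + x_2^3
  leading term x_1: no divisor's leading term divides it; move x_1 to the remainder.
  leading term x_2^4: no divisor's leading term divides it; move -x_2^4 to the remainder.
  leading term x_2^3: no divisor's leading term divides it; move x_2^3 to the remainder.
  remainder x_1 - x_2^4 + x_2^3 ≠ 0; add g_3 = x_1 - x_2^4 + x_2^3 to the basis.

S(f_1,g_3): lcm = x_1x_2. S = -x_1 + x_2^5 - x_2^4 + x_2.
  leading term x_1: subtract (-1)·g_3 from -x_1 + x_2^5 - x_2^4 + x_2 → x_2^5 + x_2^4 + x_2^3 + x_2
  leading term x_2^5: no divisor's leading term divides it; move x_2^5 to the remainder.
  leading term x_2^4: no divisor's leading term divides it; move x_2^4 to the remainder.
  leading term x_2^3: no divisor's leading term divides it; move x_2^3 to the remainder.
  leading term x_2: no divisor's leading term divides it; move x_2 to the remainder.
  remainder x_2^5 + x_2^4 + x_2^3 + x_2 ≠ 0; add g_4 = x_2^5 + x_2^4 + x_2^3 + x_2 to the basis.

S(f_2,g_3): lcm = x_1^2. S = x_1x_2^4 - x_1x_2^3 + x_1 + x_2^3.
  leading term x_1x_2^4: subtract (-x_2^3)·f_1 from x_1x_2^4 - x_1x_2^3 + x_1 + x_2^3 → x_1 - x_2^4 + x_2^3
  leading term x_1: subtract (1)·g_3 from x_1 - x_2^4 + x_2^3 → 0
  remainder 0.

S(f_1,g_4): lcm = x_1x_2^5. S = x_1x_2^4 - x_1x_2^3 - x_1x_2 + x_2^5.
  leading term x_1x_2^4: subtract (-x_2^3)·f_1 from x_1x_2^4 - x_1x_2^3 - x_1x_2 + x_2^5 → -x_1x_2 + x_2^5 - x_2^4
  leading term x_1x_2: subtract (1)·f_1 from -x_1x_2 + x_2^5 - x_2^4 → -x_1 + x_2^5 - x_2^4 + x_2
  leading term x_1: subtract (-1)·g_3 from -x_1 + x_2^5 - x_2^4 + x_2 → x_2^5 + x_2^4 + x_2^3 + x_2
  leading term x_2^5: subtract (1)·g_4 from x_2^5 + x_2^4 + x_2^3 + x_2 → 0
  remainder 0.

S(f_2,g_4): leading monomials are coprime, so the S-polynomial reduces to 0 (Buchberger's first criterion).
S(g_3,g_4): leading monomials are coprime, so the S-polynomial reduces to 0 (Buchberger's first criterion).
Every S-polynomial of the final basis reduces to 0, so we have a Gröbner basis.
Inter-reduce: drop elements whose leading term is divisible by another's, tail-reduce, and make monic.
Reduced Gröbner basis: {x_1 - x_2^4 + x_2^3, x_2^5 + x_2^4 + x_2^3 + x_2}.

Buchberger on the second generating set:
h_1 = x_1^2 + x_1x_2 + x_2^3 + x_2, LT = x_1^2.
h_2 = x_1^2 + x_1 + x_2^3 + 1, LT = x_1^2.

S(h_1,h_2): lcm = x_1^2. S = x_1x_2 - x_1 + x_2 - 1.
  leading term x_1x_2: no divisor's leading term divides it; move x_1x_2 to the remainder.
  leading term x_1: no divisor's leading term divides it; move -x_1 to the remainder.
  leading term x_2: no divisor's leading term divides it; move x_2 to the remainder.
  leading term 1: no divisor's leading term divides it; move -1 to the remainder.
  remainder x_1x_2 - x_1 + x_2 - 1 ≠ 0; add k_3 = x_1x_2 - x_1 + x_2 - 1 to the basis.

S(h_1,k_3): lcm = x_1^2x_2. S = x_1^2 + x_1x_2^2 - x_1x_2 + x_1 + x_2^4 + x_2^2.
  leading term x_1^2: subtract (1)·h_1 from x_1^2 + x_1x_2^2 - x_1x_2 + x_1 + x_2^4 + x_2^2 → x_1x_2^2 + x_1x_2 + x_1 + x_2^4 - x_2^3 + x_2^2 - x_2
  leading term x_1x_2^2: subtract (x_2)·k_3 from x_1x_2^2 + x_1x_2 + x_1 + x_2^4 - x_2^3 + x_2^2 - x_2 → -x_1x_2 + x_1 + x_2^4 - x_2^3
  leading term x_1x_2: subtract (-1)·k_3 from -x_1x_2 + x_1 + x_2^4 - x_2^3 → x_2^4 - x_2^3 + x_2 - 1
  leading term x_2^4: no divisor's leading term divides it; move x_2^4 to the remainder.
  leading term x_2^3: no divisor's leading term divides it; move -x_2^3 to the remainder.
  leading term x_2: no divisor's leading term divides it; move x_2 to the remainder.
  leading term 1: no divisor's leading term divides it; move -1 to the remainder.
  remainder x_2^4 - x_2^3 + x_2 - 1 ≠ 0; add k_4 = x_2^4 - x_2^3 + x_2 - 1 to the basis.

S(h_2,k_3): lcm = x_1^2x_2. S = x_1^2 + x_1 + x_2^4 + x_2.
  leading term x_1^2: subtract (1)·h_1 from x_1^2 + x_1 + x_2^4 + x_2 → -x_1x_2 + x_1 + x_2^4 - x_2^3
  leading term x_1x_2: subtract (-1)·k_3 from -x_1x_2 + x_1 + x_2^4 - x_2^3 → x_2^4 - x_2^3 + x_2 - 1
  leading term x_2^4: subtract (1)·k_4 from x_2^4 - x_2^3 + x_2 - 1 → 0
  remainder 0.

S(h_1,k_4): leading monomials are coprime, so the S-polynomial reduces to 0 (Buchberger's first criterion).
S(h_2,k_4): leading monomials are coprime, so the S-polynomial reduces to 0 (Buchberger's first criterion).
S(k_3,k_4): lcm = x_1x_2^4. S = -x_1x_2 + x_1 + x_2^4 - x_2^3.
  leading term x_1x_2: subtract (-1)·k_3 from -x_1x_2 + x_1 + x_2^4 - x_2^3 → x_2^4 - x_2^3 + x_2 - 1
  leading term x_2^4: subtract (1)·k_4 from x_2^4 - x_2^3 + x_2 - 1 → 0
  remainder 0.

Every S-polynomial of the final basis reduces to 0, so we have a Gröbner basis.
Inter-reduce: drop elements whose leading term is divisible by another's, tail-reduce, and make monic.
Reduced Gröbner basis: {x_1^2 + x_1 + x_2^3 + 1, x_1x_2 - x_1 + x_2 - 1, x_2^4 - x_2^3 + x_2 - 1}.

The bases are distinct; the ideals are different.

No, the ideals differ.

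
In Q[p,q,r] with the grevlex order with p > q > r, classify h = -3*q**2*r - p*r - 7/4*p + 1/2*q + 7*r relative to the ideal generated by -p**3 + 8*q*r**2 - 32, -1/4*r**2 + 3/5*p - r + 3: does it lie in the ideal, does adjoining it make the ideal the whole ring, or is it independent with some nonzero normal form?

First compute the reduced Gröbner basis of I by Buchberger's algorithm.
f_1 = -p**3 + 8*q*r**2 - 32, LT = p**3.
f_2 = -1/4*r**2 + 3/5*p - r + 3, LT = r**2.

The S-polynomials (S(f_1,f_2)) all reduce to 0 modulo the current basis, so we have a Gröbner basis.
Inter-reduce: drop elements whose leading term is divisible by another's, tail-reduce, and make monic.
Reduced Gröbner basis: {p**3 - 96/5*p*q + 32*q*r - 96*q + 32, r**2 - 12/5*p + 4*r - 12}.
Label its elements g_1 = p**3 - 96/5*p*q + 32*q*r - 96*q + 32, g_2 = r**2 - 12/5*p + 4*r - 12.

Reduce h = -3*q**2*r - p*r - 7/4*p + 1/2*q + 7*r modulo G:
  leading term q**2*r: no divisor's leading term divides it; move -3*q**2*r to the remainder.
  leading term p*r: no divisor's leading term divides it; move -p*r to the remainder.
  leading term p: no divisor's leading term divides it; move -7/4*p to the remainder.
  leading term q: no divisor's leading term divides it; move 1/2*q to the remainder.
  leading term r: no divisor's leading term divides it; move 7*r to the remainder.
  normal form = -3*q**2*r - p*r - 7/4*p + 1/2*q + 7*r.
The normal form is nonzero, so h ∉ I. Since h minus its normal form lies in I, I + (h) = I + (n) where n = -3*q**2*r - p*r - 7/4*p + 1/2*q + 7*r; decide whether this ideal is the whole ring.
Run Buchberger on G together with n (pairs among the g_i already reduce to 0 since G is a Gröbner basis):
g_1 = p**3 - 96/5*p*q + 32*q*r - 96*q + 32, LT = p**3.
g_2 = r**2 - 12/5*p + 4*r - 12, LT = r**2.
n = -3*q**2*r - p*r - 7/4*p + 1/2*q + 7*r, LT = q**2*r.

S(g_2,n): lcm = q**2*r**2. S = -12/5*p*q**2 + 4*q**2*r - 1/3*p*r**2 - 12*q**2 - 7/12*p*r + 1/6*q*r + 7/3*r**2.
  reduce S modulo (g_1, g_2, n):
  remainder -12/5*p*q**2 - 4/5*p**2 - 12*q**2 - 7/12*p*r + 1/6*q*r - 11/15*p + 2/3*q + 28 ≠ 0; add m_4 = -12/5*p*q**2 - 4/5*p**2 - 12*q**2 - 7/12*p*r + 1/6*q*r - 11/15*p + 2/3*q + 28 to the basis.

S(g_1,m_4): lcm = p**3*q**2. S = -1/3*p**4 - 5*p**2*q**2 - 96/5*p*q**3 - 35/144*p**3*r + 5/72*p**2*q*r + 32*q**3*r - 11/36*p**3 + 5/18*p**2*q - 96*q**3 + 35/3*p**2 + 32*q**2.
  reduce S modulo (g_1, g_2, n, m_4):
  remainder 5/72*p**2*q*r + 5/18*p**2*q + 175/144*p**2*r - 25/72*p*q*r + 175/36*p**2 - 25/18*p*q - 93*q**2 - 811/144*p*r - 1555/72*q*r - 1963/36*p + 121/18*q + 14/3*r + 2233/9 ≠ 0; add m_5 = 5/72*p**2*q*r + 5/18*p**2*q + 175/144*p**2*r - 25/72*p*q*r + 175/36*p**2 - 25/18*p*q - 93*q**2 - 811/144*p*r - 1555/72*q*r - 1963/36*p + 121/18*q + 14/3*r + 2233/9 to the basis.

S(n,m_5): lcm = p**2*q**2*r. S = -4*p**2*q**2 + 1/3*p**3*r - 35/2*p**2*q*r + 5*p*q**2*r + 7/12*p**3 - 421/6*p**2*q + 20*p*q**2 + 6696/5*q**3 - 7/3*p**2*r + 811/10*p*q*r + 311*q**2*r + 3926/5*p*q - 484/5*q**2 - 336/5*q*r - 17864/5*q.
  reduce S modulo (g_1, g_2, n, m_4, m_5):
  remainder -1/6*p**2*q + 6696/5*q**3 + 2729/9*p**2*r - 5/18*p*q*r + 43559/36*p**2 + 40151/90*p*q - 118664/5*q**2 - 54755/36*p*r - 494423/90*q*r - 503327/36*p - 158387/90*q + 1891*r + 188788/3 ≠ 0; add m_6 = -1/6*p**2*q + 6696/5*q**3 + 2729/9*p**2*r - 5/18*p*q*r + 43559/36*p**2 + 40151/90*p*q - 118664/5*q**2 - 54755/36*p*r - 494423/90*q*r - 503327/36*p - 158387/90*q + 1891*r + 188788/3 to the basis.

S(m_4,m_6): lcm = p**2*q**2. S = 40176/5*q**4 + 5458/3*p**2*q*r - 5/3*p*q**2*r + 1/3*p**3 + 43559/6*p**2*q + 40226/15*p*q**2 - 711984/5*q**3 + 35/144*p**2*r - 657065/72*p*q*r - 494423/15*q**2*r + 11/36*p**2 - 754993/9*p*q - 158387/15*q**2 + 11346*q*r - 35/3*p + 377576*q.
  reduce S modulo (g_1, g_2, n, m_4, m_5, m_6):
  remainder 40176/5*q**4 - 1415064/5*q**3 - 9169325/144*p**2*r - 5/72*p*q*r - 5105861/20*p**2 - 4245217/45*p*q + 24522137/5*q**2 + 68597603/216*p*r + 124649395/108*q*r + 157408601/54*p + 10301383/27*q - 3579520/9*r - 588438806/45 ≠ 0; add m_7 = 40176/5*q**4 - 1415064/5*q**3 - 9169325/144*p**2*r - 5/72*p*q*r - 5105861/20*p**2 - 4245217/45*p*q + 24522137/5*q**2 + 68597603/216*p*r + 124649395/108*q*r + 157408601/54*p + 10301383/27*q - 3579520/9*r - 588438806/45 to the basis.

The other S-polynomials (S(g_1,g_2), S(g_1,n), S(g_2,m_4), S(n,m_4), S(g_1,m_5), S(g_2,m_5), S(m_4,m_5), S(g_1,m_6), S(g_2,m_6), S(n,m_6), S(m_5,m_6), S(g_1,m_7), S(g_2,m_7), S(n,m_7), S(m_4,m_7), S(m_5,m_7), S(m_6,m_7)) all reduce to 0 modulo the current basis, so we have a Gröbner basis.
Inter-reduce: drop elements whose leading term is divisible by another's, tail-reduce, and make monic.
Reduced Gröbner basis: {q**4 - 58961/1674*q**3 - 45846625/5785344*p**2*r - 25/2892672*p*q*r - 5105861/160704*p**2 - 4245217/361584*p*q + 24522137/40176*q**2 + 342988015/8678016*p*r + 623246975/4339008*q*r + 787043005/2169504*p + 51506915/1084752*q - 1118600/22599*r - 294219403/180792, p**3 - 96/5*p*q + 32*q*r - 96*q + 32, p**2*q - 40176/5*q**3 - 5458/3*p**2*r + 5/3*p*q*r - 43559/6*p**2 - 40151/15*p*q + 711984/5*q**2 + 54755/6*p*r + 494423/15*q*r + 503327/6*p + 158387/15*q - 11346*r - 377576, p*q**2 + 1/3*p**2 + 5*q**2 + 35/144*p*r - 5/72*q*r + 11/36*p - 5/18*q - 35/3, q**2*r + 1/3*p*r + 7/12*p - 1/6*q - 7/3*r, r**2 - 12/5*p + 4*r - 12}.
The reduced Gröbner basis of I + (h) is {q**4 - 58961/1674*q**3 - 45846625/5785344*p**2*r - 25/2892672*p*q*r - 5105861/160704*p**2 - 4245217/361584*p*q + 24522137/40176*q**2 + 342988015/8678016*p*r + 623246975/4339008*q*r + 787043005/2169504*p + 51506915/1084752*q - 1118600/22599*r - 294219403/180792, p**3 - 96/5*p*q + 32*q*r - 96*q + 32, p**2*q - 40176/5*q**3 - 5458/3*p**2*r + 5/3*p*q*r - 43559/6*p**2 - 40151/15*p*q + 711984/5*q**2 + 54755/6*p*r + 494423/15*q*r + 503327/6*p + 158387/15*q - 11346*r - 377576, p*q**2 + 1/3*p**2 + 5*q**2 + 35/144*p*r - 5/72*q*r + 11/36*p - 5/18*q - 35/3, q**2*r + 1/3*p*r + 7/12*p - 1/6*q - 7/3*r, r**2 - 12/5*p + 4*r - 12} ≠ {1}, a proper ideal, so the enlarged system stays consistent: h is independent of I, with normal form -3*q**2*r - p*r - 7/4*p + 1/2*q + 7*r.

-3*q**2*r - p*r - 7/4*p + 1/2*q + 7*r is independent of I; its normal form modulo I is -3*q**2*r - p*r - 7/4*p + 1/2*q + 7*r.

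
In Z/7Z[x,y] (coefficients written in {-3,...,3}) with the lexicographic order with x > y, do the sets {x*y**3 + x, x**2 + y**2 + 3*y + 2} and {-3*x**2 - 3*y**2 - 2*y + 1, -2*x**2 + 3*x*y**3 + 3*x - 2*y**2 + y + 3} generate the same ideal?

Since reduced Gröbner bases are canonical representatives of ideals under a given ordering, it suffices to compute and compare them.
Buchberger on the first generating set:
f_1 = x*y**3 + x, LT = x*y**3.
f_2 = x**2 + y**2 + 3*y + 2, LT = x**2.

S(f_1,f_2): lcm = x**2*y**3. S = x**2 - y**5 - 3*y**4 - 2*y**3.
  reduce S modulo (f_1, f_2):
  remainder -y**5 - 3*y**4 - 2*y**3 - y**2 - 3*y - 2 ≠ 0; add g_3 = -y**5 - 3*y**4 - 2*y**3 - y**2 - 3*y - 2 to the basis.

The other S-polynomials (S(f_1,g_3), S(f_2,g_3)) all reduce to 0 modulo the current basis, so we have a Gröbner basis.
Inter-reduce: drop elements whose leading term is divisible by another's, tail-reduce, and make monic.
Reduced Gröbner basis: {x**2 + y**2 + 3*y + 2, x*y**3 + x, y**5 + 3*y**4 + 2*y**3 + y**2 + 3*y + 2}.

Buchberger on the second generating set:
h_1 = -3*x**2 - 3*y**2 - 2*y + 1, LT = x**2.
h_2 = -2*x**2 + 3*x*y**3 + 3*x - 2*y**2 + y + 3, LT = x**2.

S(h_1,h_2): lcm = x**2. S = -2*x*y**3 - 2*x.
  reduce S modulo (h_1, h_2):
  remainder -2*x*y**3 - 2*x ≠ 0; add k_3 = -2*x*y**3 - 2*x to the basis.

S(h_1,k_3): lcm = x**2*y**3. S = -x**2 + y**5 + 3*y**4 + 2*y**3.
  reduce S modulo (h_1, h_2, k_3):
  remainder y**5 + 3*y**4 + 2*y**3 + y**2 + 3*y + 2 ≠ 0; add k_4 = y**5 + 3*y**4 + 2*y**3 + y**2 + 3*y + 2 to the basis.

The other S-polynomials (S(h_2,k_3), S(h_1,k_4), S(h_2,k_4), S(k_3,k_4)) all reduce to 0 modulo the current basis, so we have a Gröbner basis.
Inter-reduce: drop elements whose leading term is divisible by another's, tail-reduce, and make monic.
Reduced Gröbner basis: {x**2 + y**2 + 3*y + 2, x*y**3 + x, y**5 + 3*y**4 + 2*y**3 + y**2 + 3*y + 2}.

The two bases agree; hence the ideals are identical.

Yes, the ideals are equal.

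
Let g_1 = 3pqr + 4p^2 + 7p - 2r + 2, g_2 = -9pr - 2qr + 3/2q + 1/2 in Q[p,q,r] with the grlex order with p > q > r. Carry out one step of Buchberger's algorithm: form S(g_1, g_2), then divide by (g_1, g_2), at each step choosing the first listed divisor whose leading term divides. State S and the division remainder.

S(g_1, g_2) = -2/9q^2r + 4/3p^2 + 1/6q^2 + 7/3p + 1/18q - 2/3r + 2/3; remainder on division = -2/9q^2r + 4/3p^2 + 1/6q^2 + 7/3p + 1/18q - 2/3r + 2/3.

lcm(LM(g_1), LM(g_2)) = pqr.
S = (lcm/LT(g_1))·g_1 − (lcm/LT(g_2))·g_2 = -2/9q^2r + 4/3p^2 + 1/6q^2 + 7/3p + 1/18q - 2/3r + 2/3.
Reduce S modulo (g_1, g_2) in that order:
  leading term q^2r: no divisor's leading term divides it; move -2/9q^2r to the remainder.
  leading term p^2: no divisor's leading term divides it; move 4/3p^2 to the remainder.
  leading term q^2: no divisor's leading term divides it; move 1/6q^2 to the remainder.
  leading term p: no divisor's leading term divides it; move 7/3p to the remainder.
  leading term q: no divisor's leading term divides it; move 1/18q to the remainder.
  leading term r: no divisor's leading term divides it; move -2/3r to the remainder.
  leading term 1: no divisor's leading term divides it; move 2/3 to the remainder.
The remainder -2/9q^2r + 4/3p^2 + 1/6q^2 + 7/3p + 1/18q - 2/3r + 2/3 is nonzero, so it would be added as the next basis element.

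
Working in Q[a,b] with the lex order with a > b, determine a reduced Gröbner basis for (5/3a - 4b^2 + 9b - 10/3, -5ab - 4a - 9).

G = {a - 12/5b^2 + 27/5b - 2, b^3 - 29/20b^2 - 29/30b + 17/12}

f_1 = 5/3a - 4b^2 + 9b - 10/3, LT = a.
f_2 = -5ab - 4a - 9, LT = ab.

S(f_1,f_2): lcm = ab. S = -4/5a - 12/5b^3 + 27/5b^2 - 2b - 9/5.
  leading term a: subtract (-12/25)·f_1 from -4/5a - 12/5b^3 + 27/5b^2 - 2b - 9/5 → -12/5b^3 + 87/25b^2 + 58/25b - 17/5
  leading term b^3: no divisor's leading term divides it; move -12/5b^3 to the remainder.
  leading term b^2: no divisor's leading term divides it; move 87/25b^2 to the remainder.
  leading term b: no divisor's leading term divides it; move 58/25b to the remainder.
  leading term 1: no divisor's leading term divides it; move -17/5 to the remainder.
  remainder -12/5b^3 + 87/25b^2 + 58/25b - 17/5 ≠ 0; add g_3 = -12/5b^3 + 87/25b^2 + 58/25b - 17/5 to the basis.

S(f_1,g_3): leading monomials are coprime, so the S-polynomial reduces to 0 (Buchberger's first criterion).
S(f_2,g_3): lcm = ab^3. S = 9/4ab^2 + 29/30ab - 17/12a + 9/5b^2.
  leading term ab^2: subtract (27/20b^2)·f_1 from 9/4ab^2 + 29/30ab - 17/12a + 9/5b^2 → 29/30ab - 17/12a + 27/5b^4 - 243/20b^3 + 63/10b^2
  leading term ab: subtract (29/50b)·f_1 from 29/30ab - 17/12a + 27/5b^4 - 243/20b^3 + 63/10b^2 → -17/12a + 27/5b^4 - 983/100b^3 + 27/25b^2 + 29/15b
  leading term a: subtract (-17/20)·f_1 from -17/12a + 27/5b^4 - 983/100b^3 + 27/25b^2 + 29/15b → 27/5b^4 - 983/100b^3 - 58/25b^2 + 115/12b - 17/6
  leading term b^4: subtract (-9/4b)·g_3 from 27/5b^4 - 983/100b^3 - 58/25b^2 + 115/12b - 17/6 → -2b^3 + 29/10b^2 + 29/15b - 17/6
  leading term b^3: subtract (5/6)·g_3 from -2b^3 + 29/10b^2 + 29/15b - 17/6 → 0
  remainder 0.

Every S-polynomial of the final basis reduces to 0, so we have a Gröbner basis.
Inter-reduce: drop elements whose leading term is divisible by another's, tail-reduce, and make monic.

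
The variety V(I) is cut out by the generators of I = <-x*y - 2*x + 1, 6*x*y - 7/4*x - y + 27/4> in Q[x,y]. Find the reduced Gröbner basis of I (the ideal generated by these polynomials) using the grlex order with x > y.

This is the nonlinear analogue of row-reducing a linear system.

f_1 = -x*y - 2*x + 1, LT = x*y.
f_2 = 6*x*y - 7/4*x - y + 27/4, LT = x*y.

S(f_1,f_2): lcm = x*y. S = 55/24*x + 1/6*y - 17/8.
  reduce S modulo (f_1, f_2):
  remainder 55/24*x + 1/6*y - 17/8 ≠ 0; add g_3 = 55/24*x + 1/6*y - 17/8 to the basis.

S(f_1,g_3): lcm = x*y. S = -4/55*y**2 + 2*x + 51/55*y - 1.
  reduce S modulo (f_1, f_2, g_3):
  remainder -4/55*y**2 + 43/55*y + 47/55 ≠ 0; add g_4 = -4/55*y**2 + 43/55*y + 47/55 to the basis.

The other S-polynomials (S(f_2,g_3), S(f_1,g_4), S(f_2,g_4), S(g_3,g_4)) all reduce to 0 modulo the current basis, so we have a Gröbner basis.
Inter-reduce: drop elements whose leading term is divisible by another's, tail-reduce, and make monic.

G = {y**2 - 43/4*y - 47/4, x + 4/55*y - 51/55}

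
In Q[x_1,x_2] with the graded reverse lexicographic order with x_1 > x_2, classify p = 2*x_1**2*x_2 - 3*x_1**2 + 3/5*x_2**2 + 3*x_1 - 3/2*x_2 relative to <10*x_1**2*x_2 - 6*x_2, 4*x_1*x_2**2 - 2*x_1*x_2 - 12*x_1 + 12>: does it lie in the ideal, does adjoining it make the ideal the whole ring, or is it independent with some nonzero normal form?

First compute the reduced Gröbner basis of I by Buchberger's algorithm.
f_1 = 10*x_1**2*x_2 - 6*x_2, LT = x_1**2*x_2.
f_2 = 4*x_1*x_2**2 - 2*x_1*x_2 - 12*x_1 + 12, LT = x_1*x_2**2.

S(f_1,f_2): lcm = x_1**2*x_2**2. S = 1/2*x_1**2*x_2 + 3*x_1**2 - 3/5*x_2**2 - 3*x_1.
  leading term x_1**2*x_2: subtract (1/20)·f_1 from 1/2*x_1**2*x_2 + 3*x_1**2 - 3/5*x_2**2 - 3*x_1 → 3*x_1**2 - 3/5*x_2**2 - 3*x_1 + 3/10*x_2
  leading term x_1**2: no divisor's leading term divides it; move 3*x_1**2 to the remainder.
  leading term x_2**2: no divisor's leading term divides it; move -3/5*x_2**2 to the remainder.
  leading term x_1: no divisor's leading term divides it; move -3*x_1 to the remainder.
  leading term x_2: no divisor's leading term divides it; move 3/10*x_2 to the remainder.
  remainder 3*x_1**2 - 3/5*x_2**2 - 3*x_1 + 3/10*x_2 ≠ 0; add h_3 = 3*x_1**2 - 3/5*x_2**2 - 3*x_1 + 3/10*x_2 to the basis.

S(f_1,h_3): lcm = x_1**2*x_2. S = 1/5*x_2**3 + x_1*x_2 - 1/10*x_2**2 - 3/5*x_2.
  leading term x_2**3: no divisor's leading term divides it; move 1/5*x_2**3 to the remainder.
  leading term x_1*x_2: no divisor's leading term divides it; move x_1*x_2 to the remainder.
  leading term x_2**2: no divisor's leading term divides it; move -1/10*x_2**2 to the remainder.
  leading term x_2: no divisor's leading term divides it; move -3/5*x_2 to the remainder.
  remainder 1/5*x_2**3 + x_1*x_2 - 1/10*x_2**2 - 3/5*x_2 ≠ 0; add h_4 = 1/5*x_2**3 + x_1*x_2 - 1/10*x_2**2 - 3/5*x_2 to the basis.

S(f_2,h_3): lcm = x_1**2*x_2**2. S = 1/5*x_2**4 - 1/2*x_1**2*x_2 + x_1*x_2**2 - 1/10*x_2**3 - 3*x_1**2 + 3*x_1.
  leading term x_2**4: subtract (x_2)·h_4 from 1/5*x_2**4 - 1/2*x_1**2*x_2 + x_1*x_2**2 - 1/10*x_2**3 - 3*x_1**2 + 3*x_1 → -1/2*x_1**2*x_2 - 3*x_1**2 + 3/5*x_2**2 + 3*x_1
  leading term x_1**2*x_2: subtract (-1/20)·f_1 from -1/2*x_1**2*x_2 - 3*x_1**2 + 3/5*x_2**2 + 3*x_1 → -3*x_1**2 + 3/5*x_2**2 + 3*x_1 - 3/10*x_2
  leading term x_1**2: subtract (-1)·h_3 from -3*x_1**2 + 3/5*x_2**2 + 3*x_1 - 3/10*x_2 → 0
  remainder 0.

S(f_1,h_4): lcm = x_1**2*x_2**3. S = -5*x_1**3*x_2 + 1/2*x_1**2*x_2**2 + 3*x_1**2*x_2 - 3/5*x_2**3.
  leading term x_1**3*x_2: subtract (-1/2*x_1)·f_1 from -5*x_1**3*x_2 + 1/2*x_1**2*x_2**2 + 3*x_1**2*x_2 - 3/5*x_2**3 → 1/2*x_1**2*x_2**2 + 3*x_1**2*x_2 - 3/5*x_2**3 - 3*x_1*x_2
  leading term x_1**2*x_2**2: subtract (1/20*x_2)·f_1 from 1/2*x_1**2*x_2**2 + 3*x_1**2*x_2 - 3/5*x_2**3 - 3*x_1*x_2 → 3*x_1**2*x_2 - 3/5*x_2**3 - 3*x_1*x_2 + 3/10*x_2**2
  leading term x_1**2*x_2: subtract (3/10)·f_1 from 3*x_1**2*x_2 - 3/5*x_2**3 - 3*x_1*x_2 + 3/10*x_2**2 → -3/5*x_2**3 - 3*x_1*x_2 + 3/10*x_2**2 + 9/5*x_2
  leading term x_2**3: subtract (-3)·h_4 from -3/5*x_2**3 - 3*x_1*x_2 + 3/10*x_2**2 + 9/5*x_2 → 0
  remainder 0.

S(f_2,h_4): lcm = x_1*x_2**3. S = -5*x_1**2*x_2 + 3*x_2.
  leading term x_1**2*x_2: subtract (-1/2)·f_1 from -5*x_1**2*x_2 + 3*x_2 → 0
  remainder 0.

S(h_3,h_4): leading monomials are coprime, so the S-polynomial reduces to 0 (Buchberger's first criterion).
Every S-polynomial of the final basis reduces to 0, so we have a Gröbner basis.
Inter-reduce: drop elements whose leading term is divisible by another's, tail-reduce, and make monic.
Reduced Gröbner basis: {x_1*x_2**2 - 1/2*x_1*x_2 - 3*x_1 + 3, x_2**3 + 5*x_1*x_2 - 1/2*x_2**2 - 3*x_2, x_1**2 - 1/5*x_2**2 - x_1 + 1/10*x_2}.
Label its elements g_1 = x_1*x_2**2 - 1/2*x_1*x_2 - 3*x_1 + 3, g_2 = x_2**3 + 5*x_1*x_2 - 1/2*x_2**2 - 3*x_2, g_3 = x_1**2 - 1/5*x_2**2 - x_1 + 1/10*x_2.

Reduce p = 2*x_1**2*x_2 - 3*x_1**2 + 3/5*x_2**2 + 3*x_1 - 3/2*x_2 modulo G:
  leading term x_1**2*x_2: subtract (2*x_2)·g_3 from 2*x_1**2*x_2 - 3*x_1**2 + 3/5*x_2**2 + 3*x_1 - 3/2*x_2 → 2/5*x_2**3 - 3*x_1**2 + 2*x_1*x_2 + 2/5*x_2**2 + 3*x_1 - 3/2*x_2
  leading term x_2**3: subtract (2/5)·g_2 from 2/5*x_2**3 - 3*x_1**2 + 2*x_1*x_2 + 2/5*x_2**2 + 3*x_1 - 3/2*x_2 → -3*x_1**2 + 3/5*x_2**2 + 3*x_1 - 3/10*x_2
  leading term x_1**2: subtract (-3)·g_3 from -3*x_1**2 + 3/5*x_2**2 + 3*x_1 - 3/10*x_2 → 0
  normal form = 0.
Since the normal form is 0, p ∈ I.

2*x_1**2*x_2 - 3*x_1**2 + 3/5*x_2**2 + 3*x_1 - 3/2*x_2 lies in I (it reduces to 0).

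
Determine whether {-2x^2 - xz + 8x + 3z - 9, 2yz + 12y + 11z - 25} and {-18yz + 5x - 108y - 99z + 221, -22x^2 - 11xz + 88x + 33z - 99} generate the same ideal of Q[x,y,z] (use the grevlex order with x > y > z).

For a fixed monomial order, each ideal has a unique reduced Gröbner basis; comparing bases decides equality.
Buchberger on the first generating set:
f_1 = -2x^2 - xz + 8x + 3z - 9, LT = x^2.
f_2 = 2yz + 12y + 11z - 25, LT = yz.

The S-polynomials (S(f_1,f_2)) all reduce to 0 modulo the current basis, so we have a Gröbner basis.
Inter-reduce: drop elements whose leading term is divisible by another's, tail-reduce, and make monic.
Reduced Gröbner basis: {x^2 + 1/2xz - 4x - 3/2z + 9/2, yz + 6y + 11/2z - 25/2}.

Buchberger on the second generating set:
h_1 = -18yz + 5x - 108y - 99z + 221, LT = yz.
h_2 = -22x^2 - 11xz + 88x + 33z - 99, LT = x^2.

The S-polynomials (S(h_1,h_2)) all reduce to 0 modulo the current basis, so we have a Gröbner basis.
Inter-reduce: drop elements whose leading term is divisible by another's, tail-reduce, and make monic.
Reduced Gröbner basis: {x^2 + 1/2xz - 4x - 3/2z + 9/2, yz - 5/18x + 6y + 11/2z - 221/18}.

The bases are distinct; the ideals are different.
The same test decides containment: I ⊆ J iff every generator of I reduces to 0 modulo a Gröbner basis of J.

No, the ideals differ.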